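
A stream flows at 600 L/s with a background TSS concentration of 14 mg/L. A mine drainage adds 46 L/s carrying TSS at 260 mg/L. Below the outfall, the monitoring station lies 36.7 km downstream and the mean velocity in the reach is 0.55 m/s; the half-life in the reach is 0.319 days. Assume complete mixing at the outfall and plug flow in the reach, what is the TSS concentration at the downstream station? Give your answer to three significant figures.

5.88 mg/L

Conservation of mass: C = (600.0·14.00 + 46.00·260.0) / 646.0 = 20360/646.0 = 31.52 mg/L.
Travel time t = 36.7·1000 / 0.55 = 66730 s = 18.54 h.
Half-life 0.319 d → k = ln 2 / 0.319 = 2.173 d⁻¹.
Decay over the reach: 31.52·exp(−kt) = 31.52·0.1867 = 5.885 mg/L.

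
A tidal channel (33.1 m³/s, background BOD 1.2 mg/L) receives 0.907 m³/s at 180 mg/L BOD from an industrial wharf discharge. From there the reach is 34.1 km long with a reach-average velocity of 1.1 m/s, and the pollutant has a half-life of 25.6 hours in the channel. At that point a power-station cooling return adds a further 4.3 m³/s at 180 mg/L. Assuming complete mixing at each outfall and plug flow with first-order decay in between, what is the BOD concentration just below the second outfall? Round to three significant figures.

24.4 mg/L

Conservation of mass: C = (33.10·1.200 + 0.9070·180.0) / 34.01 = 203.0/34.01 = 5.969 mg/L; combined flow 34.01 m³/s.
Travel time t = 34.1·1000 / 1.1 = 31000 s = 8.611 h.
Half-life 25.6 h → k = ln 2 / 25.6 = 0.02708 h⁻¹ = 0.6498 d⁻¹.
Decay over the reach: 5.969·exp(−kt) = 5.969·0.7920 = 4.727 mg/L.
At the second outfall, C = (34.01·4.727 + 4.300·180.0) / (34.01 + 4.300) = 24.40 mg/L.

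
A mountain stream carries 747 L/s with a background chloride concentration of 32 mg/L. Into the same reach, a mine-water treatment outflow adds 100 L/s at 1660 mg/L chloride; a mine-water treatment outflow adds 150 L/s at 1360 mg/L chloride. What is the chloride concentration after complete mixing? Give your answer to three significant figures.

395 mg/L

Mixed concentration C = ΣQC/ΣQ = (747.0·32.00 + 100.0·1660 + 150.0·1360) / 997.0 = 393900/997.0 = 395.1 mg/L.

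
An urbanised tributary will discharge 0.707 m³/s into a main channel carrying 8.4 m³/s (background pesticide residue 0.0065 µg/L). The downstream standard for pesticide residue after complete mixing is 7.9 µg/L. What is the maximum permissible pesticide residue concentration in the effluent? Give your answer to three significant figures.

At the limit, (Qr·Cr + Qe·Cₑ)/(Qr + Qe) = 7.9:
Cₑ = (9.107·7.9 − 8.400·0.006500) / 0.7070 = 101.7 µg/L.

102 µg/L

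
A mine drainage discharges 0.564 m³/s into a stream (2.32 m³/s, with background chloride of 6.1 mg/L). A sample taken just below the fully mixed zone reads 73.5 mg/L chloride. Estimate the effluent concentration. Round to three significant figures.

351 mg/L

Mass balance: 2.320·6.100 + 0.5640·Cₑ = 2.884·73.50
→ Cₑ = (2.884·73.50 − 2.320·6.100) / 0.5640 = 350.7 mg/L.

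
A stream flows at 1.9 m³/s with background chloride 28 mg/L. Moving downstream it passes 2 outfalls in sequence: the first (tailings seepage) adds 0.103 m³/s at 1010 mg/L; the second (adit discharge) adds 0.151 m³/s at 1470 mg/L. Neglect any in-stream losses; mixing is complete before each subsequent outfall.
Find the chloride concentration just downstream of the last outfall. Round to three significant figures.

176 mg/L

Outfall 1: combined Q = 2.003 m³/s; C = (1.900·28.00 + 0.1030·1010)/2.003 = 78.50 mg/L.
Outfall 2: combined Q = 2.154 m³/s; C = (2.003·78.50 + 0.1510·1470)/2.154 = 176.0 mg/L.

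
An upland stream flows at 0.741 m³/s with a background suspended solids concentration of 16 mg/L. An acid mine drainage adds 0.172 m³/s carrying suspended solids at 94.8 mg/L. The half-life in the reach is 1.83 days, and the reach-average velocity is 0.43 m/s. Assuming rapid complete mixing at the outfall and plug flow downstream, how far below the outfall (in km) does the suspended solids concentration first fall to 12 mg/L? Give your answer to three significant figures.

92.6 km

Mixed concentration C = ΣQC/ΣQ = (0.7410·16.00 + 0.1720·94.80) / 0.9130 = 28.16/0.9130 = 30.85 mg/L.
Half-life 1.83 d → k = ln 2 / 1.83 = 0.3788 d⁻¹.
Set 30.85·exp(−k·t) = 12 → t = ln(30.85/12)/k = 215300 s = 59.82 h.
Distance = v·t = 0.43·215300 = 92600 m = 92.60 km.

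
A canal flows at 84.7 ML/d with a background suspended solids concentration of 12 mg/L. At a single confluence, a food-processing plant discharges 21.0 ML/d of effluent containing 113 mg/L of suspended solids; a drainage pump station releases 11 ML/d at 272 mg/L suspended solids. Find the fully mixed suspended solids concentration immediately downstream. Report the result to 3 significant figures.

54.7 mg/L

Mass balance: C = (84.70·12.00 + 21.00·113.0 + 11.00·272.0) / 116.7 = 6381/116.7 = 54.68 mg/L.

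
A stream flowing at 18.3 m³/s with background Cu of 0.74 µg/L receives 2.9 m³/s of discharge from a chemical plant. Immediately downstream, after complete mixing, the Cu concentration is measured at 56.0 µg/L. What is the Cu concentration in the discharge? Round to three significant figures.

405 µg/L

Mass balance: 18.30·0.7400 + 2.900·Cₑ = 21.20·56.00
→ Cₑ = (21.20·56.00 − 18.30·0.7400) / 2.900 = 404.7 µg/L.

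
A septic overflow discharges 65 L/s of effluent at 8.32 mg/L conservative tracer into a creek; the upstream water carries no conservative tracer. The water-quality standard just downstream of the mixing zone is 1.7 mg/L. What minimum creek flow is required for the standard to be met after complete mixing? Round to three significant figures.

253 L/s

Set C_mix = 1.7: (Q·0 + 65.00·8.320) / (Q + 65.00) = 1.7
→ Q = 65.00·(8.320 − 1.7)/(1.7 − 0) = 253.1 L/s.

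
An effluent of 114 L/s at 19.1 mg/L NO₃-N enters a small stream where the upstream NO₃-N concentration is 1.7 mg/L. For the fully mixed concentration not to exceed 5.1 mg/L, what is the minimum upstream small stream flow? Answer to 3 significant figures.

Set C_mix = 5.1: (Q·1.700 + 114.0·19.10) / (Q + 114.0) = 5.1
→ Q = 114.0·(19.10 − 5.1)/(5.1 − 1.700) = 469.4 L/s.

469 L/s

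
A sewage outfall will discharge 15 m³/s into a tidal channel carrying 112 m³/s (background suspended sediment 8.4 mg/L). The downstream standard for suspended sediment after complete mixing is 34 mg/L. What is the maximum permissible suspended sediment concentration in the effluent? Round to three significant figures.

At the limit, (Qr·Cr + Qe·Cₑ)/(Qr + Qe) = 34:
Cₑ = (127.0·34 − 112.0·8.400) / 15.00 = 225.1 mg/L.

225 mg/L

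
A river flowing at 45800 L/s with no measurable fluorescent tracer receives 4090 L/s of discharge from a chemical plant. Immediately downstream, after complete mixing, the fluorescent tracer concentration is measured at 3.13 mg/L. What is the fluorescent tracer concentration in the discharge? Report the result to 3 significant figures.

Mass balance: 45800·0 + 4090·Cₑ = 49890·3.130
→ Cₑ = (49890·3.130 − 45800·0) / 4090 = 38.18 mg/L.

38.2 mg/L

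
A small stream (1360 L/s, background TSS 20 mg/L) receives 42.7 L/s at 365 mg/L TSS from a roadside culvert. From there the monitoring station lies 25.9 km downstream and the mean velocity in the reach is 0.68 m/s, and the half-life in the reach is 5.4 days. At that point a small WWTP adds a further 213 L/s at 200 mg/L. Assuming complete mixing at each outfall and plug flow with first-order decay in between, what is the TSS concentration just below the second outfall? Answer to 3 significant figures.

Mixed concentration C = ΣQC/ΣQ = (1360·20.00 + 42.70·365.0) / 1403 = 42790/1403 = 30.50 mg/L; combined flow 1403 L/s.
Travel time t = 25.9·1000 / 0.68 = 38090 s = 10.58 h.
Half-life 5.4 d → k = ln 2 / 5.4 = 0.1284 d⁻¹.
After decay, C = 30.50 × e^(−kt) = 30.50 × 0.9450 = 28.82 mg/L.
At the second outfall, C = (1403·28.82 + 213.0·200.0) / (1403 + 213.0) = 51.39 mg/L.

51.4 mg/L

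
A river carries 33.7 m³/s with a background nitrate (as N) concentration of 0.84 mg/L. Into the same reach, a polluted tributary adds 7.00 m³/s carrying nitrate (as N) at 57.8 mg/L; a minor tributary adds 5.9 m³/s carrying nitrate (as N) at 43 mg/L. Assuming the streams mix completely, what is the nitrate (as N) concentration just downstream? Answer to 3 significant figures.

14.7 mg/L

Mass balance: C = (33.70·0.8400 + 7.000·57.80 + 5.900·43.00) / 46.60 = 686.6/46.60 = 14.73 mg/L.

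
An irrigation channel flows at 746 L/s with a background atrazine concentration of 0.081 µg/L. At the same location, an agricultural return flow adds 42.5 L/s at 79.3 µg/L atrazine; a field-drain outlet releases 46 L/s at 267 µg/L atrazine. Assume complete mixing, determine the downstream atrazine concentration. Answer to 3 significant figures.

Mass balance: C = (746.0·0.08100 + 42.50·79.30 + 46.00·267.0) / 834.5 = 15710/834.5 = 18.83 µg/L.

18.8 µg/L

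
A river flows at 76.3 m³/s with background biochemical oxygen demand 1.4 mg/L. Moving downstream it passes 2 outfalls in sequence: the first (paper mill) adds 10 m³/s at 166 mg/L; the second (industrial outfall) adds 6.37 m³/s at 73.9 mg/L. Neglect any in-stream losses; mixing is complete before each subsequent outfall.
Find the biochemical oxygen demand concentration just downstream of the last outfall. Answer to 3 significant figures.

Outfall 1: combined Q = 86.30 m³/s; C = (76.30·1.400 + 10.00·166.0)/86.30 = 20.47 mg/L.
Outfall 2: combined Q = 92.67 m³/s; C = (86.30·20.47 + 6.370·73.90)/92.67 = 24.15 mg/L.

24.1 mg/L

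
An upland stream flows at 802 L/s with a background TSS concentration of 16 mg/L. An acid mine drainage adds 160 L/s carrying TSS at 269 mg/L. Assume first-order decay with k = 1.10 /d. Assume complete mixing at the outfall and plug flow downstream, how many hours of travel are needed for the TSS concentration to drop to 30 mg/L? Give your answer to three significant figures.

14.4 h

Mixed concentration C = ΣQC/ΣQ = (802.0·16.00 + 160.0·269.0) / 962.0 = 55870/962.0 = 58.08 mg/L.
58.08·exp(−k·t) = 30 → t = ln(58.08/30)/k = 51890 s = 14.41 h.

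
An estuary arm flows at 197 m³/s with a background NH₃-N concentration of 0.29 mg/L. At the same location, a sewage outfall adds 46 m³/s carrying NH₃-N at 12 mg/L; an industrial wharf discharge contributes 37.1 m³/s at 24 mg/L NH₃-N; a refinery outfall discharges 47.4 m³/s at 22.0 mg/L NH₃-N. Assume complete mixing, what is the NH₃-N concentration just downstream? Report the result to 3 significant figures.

Flow-weighted average: C = (197.0·0.2900 + 46.00·12.00 + 37.10·24.00 + 47.40·22.00) / 327.5 = 2542/327.5 = 7.763 mg/L.

7.76 mg/L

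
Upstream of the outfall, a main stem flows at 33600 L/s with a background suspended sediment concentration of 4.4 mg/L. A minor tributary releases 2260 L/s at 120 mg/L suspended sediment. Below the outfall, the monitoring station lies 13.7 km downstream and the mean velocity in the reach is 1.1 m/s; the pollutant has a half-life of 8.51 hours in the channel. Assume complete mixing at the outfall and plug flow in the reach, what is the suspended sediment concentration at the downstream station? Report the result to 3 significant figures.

8.82 mg/L

Mixed concentration C = ΣQC/ΣQ = (33600·4.400 + 2260·120.0) / 35860 = 419000/35860 = 11.69 mg/L.
Travel time t = 13.7·1000 / 1.1 = 12450 s = 3.460 h.
Half-life 8.51 h → k = ln 2 / 8.51 = 0.08145 h⁻¹ = 1.955 d⁻¹.
Applying C = C₀e^(−kt): 11.69 × 0.7544 = 8.816 mg/L.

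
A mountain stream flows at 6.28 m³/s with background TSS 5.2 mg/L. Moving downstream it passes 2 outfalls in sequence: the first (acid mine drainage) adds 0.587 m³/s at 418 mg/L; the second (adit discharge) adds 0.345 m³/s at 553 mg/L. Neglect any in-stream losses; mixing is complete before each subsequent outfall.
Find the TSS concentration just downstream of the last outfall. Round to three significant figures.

65.0 mg/L

Outfall 1: combined Q = 6.867 m³/s; C = (6.280·5.200 + 0.5870·418.0)/6.867 = 40.49 mg/L.
Outfall 2: combined Q = 7.212 m³/s; C = (6.867·40.49 + 0.3450·553.0)/7.212 = 65.00 mg/L.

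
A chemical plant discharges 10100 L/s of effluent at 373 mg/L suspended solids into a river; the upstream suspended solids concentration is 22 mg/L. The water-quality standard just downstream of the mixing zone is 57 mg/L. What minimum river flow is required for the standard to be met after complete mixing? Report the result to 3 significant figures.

91200 L/s

Set C_mix = 57: (Q·22.00 + 10100·373.0) / (Q + 10100) = 57
→ Q = 10100·(373.0 − 57)/(57 − 22.00) = 91190 L/s.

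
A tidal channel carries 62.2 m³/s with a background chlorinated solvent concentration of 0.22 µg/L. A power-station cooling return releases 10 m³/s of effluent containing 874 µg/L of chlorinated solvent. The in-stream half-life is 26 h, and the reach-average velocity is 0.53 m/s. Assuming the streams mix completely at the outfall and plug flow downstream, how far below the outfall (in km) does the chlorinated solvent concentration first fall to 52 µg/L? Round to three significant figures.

Mixed concentration C = ΣQC/ΣQ = (62.20·0.2200 + 10.00·874.0) / 72.20 = 8754/72.20 = 121.2 µg/L.
Half-life 26 h → k = ln 2 / 26 = 0.02666 h⁻¹ = 0.6398 d⁻¹.
Set 121.2·exp(−k·t) = 52 → t = ln(121.2/52)/k = 114300 s = 31.75 h.
Distance = v·t = 0.53·114300 = 60590 m = 60.59 km.

60.6 km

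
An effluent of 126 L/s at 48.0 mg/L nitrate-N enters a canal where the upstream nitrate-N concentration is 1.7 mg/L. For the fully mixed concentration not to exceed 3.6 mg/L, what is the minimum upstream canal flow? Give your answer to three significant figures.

2940 L/s

Set C_mix = 3.6: (Q·1.700 + 126.0·48.00) / (Q + 126.0) = 3.6
→ Q = 126.0·(48.00 − 3.6)/(3.6 − 1.700) = 2944 L/s.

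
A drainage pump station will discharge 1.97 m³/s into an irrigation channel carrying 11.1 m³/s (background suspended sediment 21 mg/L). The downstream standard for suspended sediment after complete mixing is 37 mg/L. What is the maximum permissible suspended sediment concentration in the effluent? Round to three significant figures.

127 mg/L

At the limit, (Qr·Cr + Qe·Cₑ)/(Qr + Qe) = 37:
Cₑ = (13.07·37 − 11.10·21.00) / 1.970 = 127.2 mg/L.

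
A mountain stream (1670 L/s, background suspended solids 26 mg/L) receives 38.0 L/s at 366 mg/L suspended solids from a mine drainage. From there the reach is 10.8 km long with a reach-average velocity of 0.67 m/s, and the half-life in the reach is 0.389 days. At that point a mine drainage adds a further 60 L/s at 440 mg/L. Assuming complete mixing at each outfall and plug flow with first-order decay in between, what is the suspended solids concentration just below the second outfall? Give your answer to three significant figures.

38.2 mg/L

Mixed concentration C = ΣQC/ΣQ = (1670·26.00 + 38.00·366.0) / 1708 = 57330/1708 = 33.56 mg/L; combined flow 1708 L/s.
Travel time t = 10.8·1000 / 0.67 = 16120 s = 4.478 h.
Half-life 0.389 d → k = ln 2 / 0.389 = 1.782 d⁻¹.
Decay over the reach: 33.56·exp(−kt) = 33.56·0.7172 = 24.07 mg/L.
At the second outfall, C = (1708·24.07 + 60.00·440.0) / (1708 + 60.00) = 38.19 mg/L.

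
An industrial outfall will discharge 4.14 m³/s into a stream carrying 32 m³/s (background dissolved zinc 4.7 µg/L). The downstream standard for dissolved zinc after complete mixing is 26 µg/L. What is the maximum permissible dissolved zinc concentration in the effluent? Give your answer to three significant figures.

At the limit, (Qr·Cr + Qe·Cₑ)/(Qr + Qe) = 26:
Cₑ = (36.14·26 − 32.00·4.700) / 4.140 = 190.6 µg/L.

191 µg/L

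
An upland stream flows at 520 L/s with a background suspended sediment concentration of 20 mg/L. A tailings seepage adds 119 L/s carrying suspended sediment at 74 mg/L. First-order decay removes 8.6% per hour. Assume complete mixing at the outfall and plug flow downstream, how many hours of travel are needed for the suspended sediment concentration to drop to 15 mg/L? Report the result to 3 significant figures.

After mixing, C = (520.0·20.00 + 119.0·74.00) / 639.0 = 19210/639.0 = 30.06 mg/L.
8.6%/h lost → k = −ln(1 − 0.086) = 0.08992 h⁻¹.
30.06·exp(−k·t) = 15 → t = ln(30.06/15)/k = 27820 s = 7.729 h.

7.73 h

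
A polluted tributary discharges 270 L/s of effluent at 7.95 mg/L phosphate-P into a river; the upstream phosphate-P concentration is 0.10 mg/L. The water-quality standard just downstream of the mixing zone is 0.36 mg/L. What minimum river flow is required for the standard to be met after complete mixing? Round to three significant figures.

Set C_mix = 0.36: (Q·0.1000 + 270.0·7.950) / (Q + 270.0) = 0.36
→ Q = 270.0·(7.950 − 0.36)/(0.36 − 0.1000) = 7882 L/s.

7880 L/s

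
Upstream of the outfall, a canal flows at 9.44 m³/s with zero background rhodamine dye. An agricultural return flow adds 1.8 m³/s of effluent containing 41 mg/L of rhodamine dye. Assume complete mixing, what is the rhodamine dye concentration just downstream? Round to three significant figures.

6.57 mg/L

Flow-weighted average: C = (9.440·0 + 1.800·41.00) / 11.24 = 73.80/11.24 = 6.566 mg/L.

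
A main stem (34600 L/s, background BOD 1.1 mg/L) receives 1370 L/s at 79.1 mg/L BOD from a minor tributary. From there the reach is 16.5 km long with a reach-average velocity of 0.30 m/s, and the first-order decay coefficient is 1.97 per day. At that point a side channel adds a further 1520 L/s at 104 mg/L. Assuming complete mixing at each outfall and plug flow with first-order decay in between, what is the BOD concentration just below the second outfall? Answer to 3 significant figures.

Mass balance: C = (34600·1.100 + 1370·79.10) / 35970 = 146400/35970 = 4.071 mg/L; combined flow 35970 L/s.
Travel time t = 16.5·1000 / 0.30 = 55000 s = 15.28 h.
Applying C = C₀e^(−kt): 4.071 × 0.2853 = 1.162 mg/L.
Second outfall: C = (35970·1.162 + 1520·104.0)/37490 = 5.331 mg/L.

5.33 mg/L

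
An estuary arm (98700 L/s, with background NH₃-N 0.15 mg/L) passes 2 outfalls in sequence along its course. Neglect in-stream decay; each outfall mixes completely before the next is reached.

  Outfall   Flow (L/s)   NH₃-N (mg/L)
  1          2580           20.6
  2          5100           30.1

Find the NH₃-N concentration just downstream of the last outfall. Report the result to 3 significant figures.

Below outfall 1: Q → 101300 L/s, C = (98700·0.1500 + 2580·20.60)/101300 = 0.6709 mg/L.
Below outfall 2: Q → 106400 L/s, C = (101300·0.6709 + 5100·30.10)/106400 = 2.082 mg/L.

2.08 mg/L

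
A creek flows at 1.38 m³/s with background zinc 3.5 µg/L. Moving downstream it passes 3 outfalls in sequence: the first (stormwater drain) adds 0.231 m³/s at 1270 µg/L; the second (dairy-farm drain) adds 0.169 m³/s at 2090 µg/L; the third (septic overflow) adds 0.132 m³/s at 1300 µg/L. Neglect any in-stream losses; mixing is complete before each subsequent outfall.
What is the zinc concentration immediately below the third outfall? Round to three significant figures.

430 µg/L

Outfall 1: combined Q = 1.611 m³/s; C = (1.380·3.500 + 0.2310·1270)/1.611 = 185.1 µg/L.
Outfall 2: combined Q = 1.780 m³/s; C = (1.611·185.1 + 0.1690·2090)/1.780 = 366.0 µg/L.
Outfall 3: combined Q = 1.912 m³/s; C = (1.780·366.0 + 0.1320·1300)/1.912 = 430.4 µg/L.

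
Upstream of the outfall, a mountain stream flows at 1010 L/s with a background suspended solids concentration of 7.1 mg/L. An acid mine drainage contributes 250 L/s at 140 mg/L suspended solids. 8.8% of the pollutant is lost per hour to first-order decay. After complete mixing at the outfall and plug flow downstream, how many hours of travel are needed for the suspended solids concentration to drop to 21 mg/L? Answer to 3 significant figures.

5.06 h

Flow-weighted average: C = (1010·7.100 + 250.0·140.0) / 1260 = 42170/1260 = 33.47 mg/L.
8.8%/h lost → k = −ln(1 − 0.088) = 0.09212 h⁻¹.
33.47·exp(−k·t) = 21 → t = ln(33.47/21)/k = 18220 s = 5.060 h.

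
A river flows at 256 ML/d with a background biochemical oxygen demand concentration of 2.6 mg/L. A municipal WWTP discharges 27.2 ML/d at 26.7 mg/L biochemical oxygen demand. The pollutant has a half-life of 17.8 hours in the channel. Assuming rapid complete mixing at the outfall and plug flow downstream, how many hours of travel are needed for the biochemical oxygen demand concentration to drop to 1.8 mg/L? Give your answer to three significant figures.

Flow-weighted average: C = (256.0·2.600 + 27.20·26.70) / 283.2 = 1392/283.2 = 4.915 mg/L.
Half-life 17.8 h → k = ln 2 / 17.8 = 0.03894 h⁻¹ = 0.9346 d⁻¹.
4.915·exp(−k·t) = 1.8 → t = ln(4.915/1.8)/k = 92860 s = 25.79 h.

25.8 h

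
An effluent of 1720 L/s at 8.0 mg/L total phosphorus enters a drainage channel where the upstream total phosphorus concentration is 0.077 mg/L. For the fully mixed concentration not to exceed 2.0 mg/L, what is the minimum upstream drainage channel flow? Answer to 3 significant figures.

Set C_mix = 2.0: (Q·0.07700 + 1720·8.000) / (Q + 1720) = 2.0
→ Q = 1720·(8.000 − 2.0)/(2.0 − 0.07700) = 5367 L/s.

5370 L/s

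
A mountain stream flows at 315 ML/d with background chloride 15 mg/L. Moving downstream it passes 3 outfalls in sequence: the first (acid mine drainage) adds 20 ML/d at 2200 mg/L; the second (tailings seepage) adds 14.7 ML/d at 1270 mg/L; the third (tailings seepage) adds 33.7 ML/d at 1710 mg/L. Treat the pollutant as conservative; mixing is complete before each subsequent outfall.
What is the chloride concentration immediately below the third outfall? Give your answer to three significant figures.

After outfall 1: Q = 315.0 + 20.00 = 335.0 ML/d; C = (315.0·15.00 + 20.00·2200)/335.0 = 145.4 mg/L.
After outfall 2: Q = 335.0 + 14.70 = 349.7 ML/d; C = (335.0·145.4 + 14.70·1270)/349.7 = 192.7 mg/L.
After outfall 3: Q = 349.7 + 33.70 = 383.4 ML/d; C = (349.7·192.7 + 33.70·1710)/383.4 = 326.1 mg/L.

326 mg/L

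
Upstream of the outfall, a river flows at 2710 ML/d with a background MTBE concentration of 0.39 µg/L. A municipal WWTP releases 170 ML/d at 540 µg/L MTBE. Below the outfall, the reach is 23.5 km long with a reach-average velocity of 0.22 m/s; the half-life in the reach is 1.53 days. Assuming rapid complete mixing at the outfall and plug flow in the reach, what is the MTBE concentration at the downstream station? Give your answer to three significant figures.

18.4 µg/L

Flow-weighted average: C = (2710·0.3900 + 170.0·540.0) / 2880 = 92860/2880 = 32.24 µg/L.
Travel time t = 23.5·1000 / 0.22 = 106800 s = 29.67 h.
Half-life 1.53 d → k = ln 2 / 1.53 = 0.4530 d⁻¹.
After decay, C = 32.24 × e^(−kt) = 32.24 × 0.5712 = 18.42 µg/L.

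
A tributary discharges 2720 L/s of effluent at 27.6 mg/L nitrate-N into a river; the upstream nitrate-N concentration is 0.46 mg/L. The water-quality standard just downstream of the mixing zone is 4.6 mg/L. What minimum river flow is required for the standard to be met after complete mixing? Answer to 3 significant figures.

Set C_mix = 4.6: (Q·0.4600 + 2720·27.60) / (Q + 2720) = 4.6
→ Q = 2720·(27.60 − 4.6)/(4.6 − 0.4600) = 15110 L/s.

15100 L/s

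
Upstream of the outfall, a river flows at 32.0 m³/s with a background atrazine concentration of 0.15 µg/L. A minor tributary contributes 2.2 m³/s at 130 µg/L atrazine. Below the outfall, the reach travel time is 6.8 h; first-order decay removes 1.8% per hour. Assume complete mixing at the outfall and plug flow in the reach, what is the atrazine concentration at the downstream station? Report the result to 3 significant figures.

7.51 µg/L

Mixed concentration C = ΣQC/ΣQ = (32.00·0.1500 + 2.200·130.0) / 34.20 = 290.8/34.20 = 8.503 µg/L.
1.8%/h lost → k = −ln(1 − 0.018) = 0.01816 h⁻¹.
After decay, C = 8.503 × e^(−kt) = 8.503 × 0.8838 = 7.515 µg/L.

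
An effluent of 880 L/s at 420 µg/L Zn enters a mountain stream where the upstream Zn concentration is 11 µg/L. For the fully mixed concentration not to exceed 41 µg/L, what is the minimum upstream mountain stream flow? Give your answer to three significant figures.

11100 L/s

Set C_mix = 41: (Q·11.00 + 880.0·420.0) / (Q + 880.0) = 41
→ Q = 880.0·(420.0 − 41)/(41 − 11.00) = 11120 L/s.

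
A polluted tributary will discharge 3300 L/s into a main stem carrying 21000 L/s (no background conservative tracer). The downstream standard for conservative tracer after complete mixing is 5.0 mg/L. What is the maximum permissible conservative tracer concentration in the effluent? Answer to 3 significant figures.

36.8 mg/L

At the limit, (Qr·Cr + Qe·Cₑ)/(Qr + Qe) = 5.0:
Cₑ = (24300·5.0 − 21000·0) / 3300 = 36.82 mg/L.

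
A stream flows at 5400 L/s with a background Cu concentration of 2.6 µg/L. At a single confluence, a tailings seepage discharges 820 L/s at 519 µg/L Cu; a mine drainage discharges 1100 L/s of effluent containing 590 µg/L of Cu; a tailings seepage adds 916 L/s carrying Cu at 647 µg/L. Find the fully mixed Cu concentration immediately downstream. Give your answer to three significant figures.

Flow-weighted average: C = (5400·2.600 + 820.0·519.0 + 1100·590.0 + 916.0·647.0) / 8236 = 1681000/8236 = 204.1 µg/L.

204 µg/L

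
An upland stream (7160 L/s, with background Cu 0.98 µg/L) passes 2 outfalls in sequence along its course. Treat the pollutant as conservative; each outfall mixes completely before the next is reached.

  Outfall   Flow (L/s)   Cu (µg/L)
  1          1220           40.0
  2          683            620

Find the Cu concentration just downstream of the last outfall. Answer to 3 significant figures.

52.9 µg/L

Outfall 1: combined Q = 8380 L/s; C = (7160·0.9800 + 1220·40.00)/8380 = 6.661 µg/L.
Outfall 2: combined Q = 9063 L/s; C = (8380·6.661 + 683.0·620.0)/9063 = 52.88 µg/L.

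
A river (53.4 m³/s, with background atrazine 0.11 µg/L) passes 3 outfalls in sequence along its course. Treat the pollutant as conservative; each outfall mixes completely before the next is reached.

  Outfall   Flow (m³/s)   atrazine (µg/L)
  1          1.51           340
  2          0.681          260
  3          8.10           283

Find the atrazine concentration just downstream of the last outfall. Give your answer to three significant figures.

Below outfall 1: Q → 54.91 m³/s, C = (53.40·0.1100 + 1.510·340.0)/54.91 = 9.457 µg/L.
Below outfall 2: Q → 55.59 m³/s, C = (54.91·9.457 + 0.6810·260.0)/55.59 = 12.53 µg/L.
Below outfall 3: Q → 63.69 m³/s, C = (55.59·12.53 + 8.100·283.0)/63.69 = 46.92 µg/L.

46.9 µg/L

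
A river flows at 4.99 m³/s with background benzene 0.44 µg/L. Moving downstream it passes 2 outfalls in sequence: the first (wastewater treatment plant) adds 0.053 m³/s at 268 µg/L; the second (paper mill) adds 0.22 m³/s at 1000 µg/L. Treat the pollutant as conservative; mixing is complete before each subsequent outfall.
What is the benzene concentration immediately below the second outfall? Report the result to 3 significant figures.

44.9 µg/L

Below outfall 1: Q → 5.043 m³/s, C = (4.990·0.4400 + 0.05300·268.0)/5.043 = 3.252 µg/L.
Below outfall 2: Q → 5.263 m³/s, C = (5.043·3.252 + 0.2200·1000)/5.263 = 44.92 µg/L.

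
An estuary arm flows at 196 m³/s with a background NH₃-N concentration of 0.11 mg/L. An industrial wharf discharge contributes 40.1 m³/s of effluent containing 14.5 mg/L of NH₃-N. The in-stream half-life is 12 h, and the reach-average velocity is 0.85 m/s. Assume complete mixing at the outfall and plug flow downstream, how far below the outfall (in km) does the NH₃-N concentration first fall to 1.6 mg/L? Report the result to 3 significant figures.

24.8 km

After mixing, C = (196.0·0.1100 + 40.10·14.50) / 236.1 = 603.0/236.1 = 2.554 mg/L.
Half-life 12 h → k = ln 2 / 12 = 0.05776 h⁻¹ = 1.386 d⁻¹.
Set 2.554·exp(−k·t) = 1.6 → t = ln(2.554/1.6)/k = 29150 s = 8.097 h.
Distance = v·t = 0.85·29150 = 24780 m = 24.78 km.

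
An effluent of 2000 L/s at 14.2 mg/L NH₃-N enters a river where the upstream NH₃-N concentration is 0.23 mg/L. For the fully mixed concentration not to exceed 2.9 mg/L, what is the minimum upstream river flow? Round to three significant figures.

Set C_mix = 2.9: (Q·0.2300 + 2000·14.20) / (Q + 2000) = 2.9
→ Q = 2000·(14.20 − 2.9)/(2.9 − 0.2300) = 8464 L/s.

8460 L/s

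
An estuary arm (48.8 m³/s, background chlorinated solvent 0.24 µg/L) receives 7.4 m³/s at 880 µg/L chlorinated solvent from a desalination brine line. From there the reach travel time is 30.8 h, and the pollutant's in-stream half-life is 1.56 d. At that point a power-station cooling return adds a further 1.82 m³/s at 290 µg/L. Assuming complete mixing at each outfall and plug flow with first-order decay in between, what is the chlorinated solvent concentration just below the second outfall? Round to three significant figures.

Mass balance: C = (48.80·0.2400 + 7.400·880.0) / 56.20 = 6524/56.20 = 116.1 µg/L; combined flow 56.20 m³/s.
Half-life 1.56 d → k = ln 2 / 1.56 = 0.4443 d⁻¹.
First-order decay: C = 116.1·exp(−k·t) = 116.1·0.5654 = 65.63 µg/L.
At the second outfall, C = (56.20·65.63 + 1.820·290.0) / (56.20 + 1.820) = 72.67 µg/L.

72.7 µg/L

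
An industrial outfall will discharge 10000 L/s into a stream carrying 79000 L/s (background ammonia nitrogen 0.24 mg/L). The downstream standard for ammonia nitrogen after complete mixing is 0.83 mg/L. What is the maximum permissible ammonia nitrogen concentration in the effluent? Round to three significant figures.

5.49 mg/L

At the limit, (Qr·Cr + Qe·Cₑ)/(Qr + Qe) = 0.83:
Cₑ = (89000·0.83 − 79000·0.2400) / 10000 = 5.491 mg/L.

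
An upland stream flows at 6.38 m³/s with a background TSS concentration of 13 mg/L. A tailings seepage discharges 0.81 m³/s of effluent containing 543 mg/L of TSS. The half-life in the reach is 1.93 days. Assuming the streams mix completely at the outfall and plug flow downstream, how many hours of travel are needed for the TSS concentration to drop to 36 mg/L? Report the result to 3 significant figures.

47.0 h

Mixed concentration C = ΣQC/ΣQ = (6.380·13.00 + 0.8100·543.0) / 7.190 = 522.8/7.190 = 72.71 mg/L.
Half-life 1.93 d → k = ln 2 / 1.93 = 0.3591 d⁻¹.
72.71·exp(−k·t) = 36 → t = ln(72.71/36)/k = 169100 s = 46.97 h.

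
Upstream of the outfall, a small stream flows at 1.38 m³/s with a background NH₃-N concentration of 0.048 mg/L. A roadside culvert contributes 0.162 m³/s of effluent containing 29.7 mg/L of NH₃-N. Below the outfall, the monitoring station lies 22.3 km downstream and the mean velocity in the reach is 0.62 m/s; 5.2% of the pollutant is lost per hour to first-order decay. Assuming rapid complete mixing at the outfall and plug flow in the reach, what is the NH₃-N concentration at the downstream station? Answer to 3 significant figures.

1.86 mg/L

Conservation of mass: C = (1.380·0.04800 + 0.1620·29.70) / 1.542 = 4.878/1.542 = 3.163 mg/L.
Travel time t = 22.3·1000 / 0.62 = 35970 s = 9.991 h.
5.2%/h lost → k = −ln(1 − 0.052) = 0.05340 h⁻¹.
First-order decay: C = 3.163·exp(−k·t) = 3.163·0.5865 = 1.855 mg/L.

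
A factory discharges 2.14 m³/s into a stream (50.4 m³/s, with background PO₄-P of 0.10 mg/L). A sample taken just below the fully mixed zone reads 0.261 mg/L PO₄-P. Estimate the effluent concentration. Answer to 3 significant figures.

4.05 mg/L

Mass balance: 50.40·0.1000 + 2.140·Cₑ = 52.54·0.2610
→ Cₑ = (52.54·0.2610 − 50.40·0.1000) / 2.140 = 4.053 mg/L.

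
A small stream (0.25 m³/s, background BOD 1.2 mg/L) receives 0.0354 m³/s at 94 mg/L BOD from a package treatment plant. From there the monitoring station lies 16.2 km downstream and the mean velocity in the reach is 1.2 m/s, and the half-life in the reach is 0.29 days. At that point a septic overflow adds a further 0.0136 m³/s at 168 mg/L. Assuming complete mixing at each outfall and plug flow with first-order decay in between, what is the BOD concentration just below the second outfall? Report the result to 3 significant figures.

16.0 mg/L

After mixing, C = (0.2500·1.200 + 0.03540·94.00) / 0.2854 = 3.628/0.2854 = 12.71 mg/L; combined flow 0.2854 m³/s.
Travel time t = 16.2·1000 / 1.2 = 13500 s = 3.750 h.
Half-life 0.29 d → k = ln 2 / 0.29 = 2.390 d⁻¹.
First-order decay: C = 12.71·exp(−k·t) = 12.71·0.6883 = 8.749 mg/L.
Second outfall: C = (0.2854·8.749 + 0.01360·168.0)/0.2990 = 15.99 mg/L.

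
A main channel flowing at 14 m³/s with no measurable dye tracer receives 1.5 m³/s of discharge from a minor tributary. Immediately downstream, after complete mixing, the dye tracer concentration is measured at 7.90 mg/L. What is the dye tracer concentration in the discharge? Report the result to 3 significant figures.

81.6 mg/L

Mass balance: 14.00·0 + 1.500·Cₑ = 15.50·7.900
→ Cₑ = (15.50·7.900 − 14.00·0) / 1.500 = 81.63 mg/L.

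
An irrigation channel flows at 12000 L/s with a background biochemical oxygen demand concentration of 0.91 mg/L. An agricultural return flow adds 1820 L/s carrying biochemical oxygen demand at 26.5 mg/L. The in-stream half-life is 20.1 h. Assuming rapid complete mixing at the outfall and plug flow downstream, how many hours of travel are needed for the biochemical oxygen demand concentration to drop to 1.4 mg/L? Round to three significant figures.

32.4 h

After mixing, C = (12000·0.9100 + 1820·26.50) / 13820 = 59150/13820 = 4.280 mg/L.
Half-life 20.1 h → k = ln 2 / 20.1 = 0.03448 h⁻¹ = 0.8276 d⁻¹.
4.280·exp(−k·t) = 1.4 → t = ln(4.280/1.4)/k = 116700 s = 32.41 h.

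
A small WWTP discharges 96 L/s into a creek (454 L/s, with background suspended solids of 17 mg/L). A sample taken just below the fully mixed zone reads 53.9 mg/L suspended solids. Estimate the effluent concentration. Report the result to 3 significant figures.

Mass balance: 454.0·17.00 + 96.00·Cₑ = 550.0·53.90
→ Cₑ = (550.0·53.90 − 454.0·17.00) / 96.00 = 228.4 mg/L.

228 mg/L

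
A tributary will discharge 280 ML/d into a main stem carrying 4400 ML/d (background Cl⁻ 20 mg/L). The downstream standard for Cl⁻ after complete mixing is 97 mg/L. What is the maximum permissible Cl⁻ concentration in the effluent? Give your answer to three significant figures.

1310 mg/L

At the limit, (Qr·Cr + Qe·Cₑ)/(Qr + Qe) = 97:
Cₑ = (4680·97 − 4400·20.00) / 280.0 = 1307 mg/L.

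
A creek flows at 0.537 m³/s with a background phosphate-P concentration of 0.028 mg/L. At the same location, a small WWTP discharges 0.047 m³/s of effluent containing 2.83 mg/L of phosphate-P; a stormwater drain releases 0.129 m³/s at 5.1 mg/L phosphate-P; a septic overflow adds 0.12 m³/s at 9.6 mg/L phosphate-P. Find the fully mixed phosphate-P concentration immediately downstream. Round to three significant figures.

2.35 mg/L

After mixing, C = (0.5370·0.02800 + 0.04700·2.830 + 0.1290·5.100 + 0.1200·9.600) / 0.8330 = 1.958/0.8330 = 2.350 mg/L.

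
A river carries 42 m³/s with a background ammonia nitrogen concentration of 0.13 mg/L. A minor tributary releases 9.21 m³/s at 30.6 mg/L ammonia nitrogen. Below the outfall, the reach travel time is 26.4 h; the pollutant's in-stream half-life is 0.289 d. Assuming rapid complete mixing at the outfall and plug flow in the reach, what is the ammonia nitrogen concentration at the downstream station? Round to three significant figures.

Mass balance: C = (42.00·0.1300 + 9.210·30.60) / 51.21 = 287.3/51.21 = 5.610 mg/L.
Half-life 0.289 d → k = ln 2 / 0.289 = 2.398 d⁻¹.
Decay over the reach: 5.610·exp(−kt) = 5.610·0.07148 = 0.4010 mg/L.

0.401 mg/L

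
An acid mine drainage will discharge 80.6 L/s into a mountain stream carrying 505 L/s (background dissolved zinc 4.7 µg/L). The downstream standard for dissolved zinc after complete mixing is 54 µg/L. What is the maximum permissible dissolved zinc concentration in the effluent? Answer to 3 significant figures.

363 µg/L

At the limit, (Qr·Cr + Qe·Cₑ)/(Qr + Qe) = 54:
Cₑ = (585.6·54 − 505.0·4.700) / 80.60 = 362.9 µg/L.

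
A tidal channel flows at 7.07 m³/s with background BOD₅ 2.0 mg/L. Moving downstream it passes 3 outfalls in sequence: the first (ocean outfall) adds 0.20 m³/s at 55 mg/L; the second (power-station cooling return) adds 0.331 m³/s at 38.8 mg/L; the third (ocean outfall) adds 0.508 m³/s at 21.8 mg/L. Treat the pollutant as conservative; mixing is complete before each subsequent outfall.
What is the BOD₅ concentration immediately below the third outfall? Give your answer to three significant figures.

6.05 mg/L

Below outfall 1: Q → 7.270 m³/s, C = (7.070·2.000 + 0.2000·55.00)/7.270 = 3.458 mg/L.
Below outfall 2: Q → 7.601 m³/s, C = (7.270·3.458 + 0.3310·38.80)/7.601 = 4.997 mg/L.
Below outfall 3: Q → 8.109 m³/s, C = (7.601·4.997 + 0.5080·21.80)/8.109 = 6.050 mg/L.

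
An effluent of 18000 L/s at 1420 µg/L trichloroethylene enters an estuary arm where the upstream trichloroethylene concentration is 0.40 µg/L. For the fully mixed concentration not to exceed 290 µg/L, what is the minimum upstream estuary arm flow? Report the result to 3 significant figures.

70200 L/s

Set C_mix = 290: (Q·0.4000 + 18000·1420) / (Q + 18000) = 290
→ Q = 18000·(1420 − 290)/(290 − 0.4000) = 70230 L/s.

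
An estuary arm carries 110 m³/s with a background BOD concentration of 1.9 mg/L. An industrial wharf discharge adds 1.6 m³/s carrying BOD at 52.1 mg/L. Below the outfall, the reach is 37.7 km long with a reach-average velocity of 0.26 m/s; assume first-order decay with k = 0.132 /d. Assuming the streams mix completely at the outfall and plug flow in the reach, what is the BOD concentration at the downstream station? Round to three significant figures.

2.10 mg/L

After mixing, C = (110.0·1.900 + 1.600·52.10) / 111.6 = 292.4/111.6 = 2.620 mg/L.
Travel time t = 37.7·1000 / 0.26 = 145000 s = 40.28 h.
After decay, C = 2.620 × e^(−kt) = 2.620 × 0.8013 = 2.099 mg/L.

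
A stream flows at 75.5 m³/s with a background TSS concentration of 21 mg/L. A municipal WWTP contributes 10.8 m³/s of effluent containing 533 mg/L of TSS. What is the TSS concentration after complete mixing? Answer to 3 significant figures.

Mass balance: C = (75.50·21.00 + 10.80·533.0) / 86.30 = 7342/86.30 = 85.07 mg/L.

85.1 mg/L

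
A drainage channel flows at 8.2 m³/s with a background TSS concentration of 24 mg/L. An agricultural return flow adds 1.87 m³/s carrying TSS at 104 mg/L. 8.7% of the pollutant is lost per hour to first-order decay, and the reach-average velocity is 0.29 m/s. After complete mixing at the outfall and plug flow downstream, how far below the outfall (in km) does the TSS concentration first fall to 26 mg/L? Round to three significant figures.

4.61 km

Flow-weighted average: C = (8.200·24.00 + 1.870·104.0) / 10.07 = 391.3/10.07 = 38.86 mg/L.
8.7%/h lost → k = −ln(1 − 0.087) = 0.09102 h⁻¹.
Set 38.86·exp(−k·t) = 26 → t = ln(38.86/26)/k = 15890 s = 4.414 h.
Distance = v·t = 0.29·15890 = 4608 m = 4.608 km.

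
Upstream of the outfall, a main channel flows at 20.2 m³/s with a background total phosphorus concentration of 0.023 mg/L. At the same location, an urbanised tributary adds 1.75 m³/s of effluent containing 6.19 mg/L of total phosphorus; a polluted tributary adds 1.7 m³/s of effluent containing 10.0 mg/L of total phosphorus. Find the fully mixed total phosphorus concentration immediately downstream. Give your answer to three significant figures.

Flow-weighted average: C = (20.20·0.02300 + 1.750·6.190 + 1.700·10.00) / 23.65 = 28.30/23.65 = 1.196 mg/L.

1.20 mg/L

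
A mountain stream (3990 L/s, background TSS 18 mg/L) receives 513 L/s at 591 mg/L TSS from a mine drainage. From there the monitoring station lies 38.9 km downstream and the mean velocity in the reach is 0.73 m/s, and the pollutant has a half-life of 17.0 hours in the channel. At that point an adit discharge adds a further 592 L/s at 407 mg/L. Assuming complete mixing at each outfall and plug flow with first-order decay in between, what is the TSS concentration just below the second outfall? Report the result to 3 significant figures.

87.5 mg/L

Conservation of mass: C = (3990·18.00 + 513.0·591.0) / 4503 = 375000/4503 = 83.28 mg/L; combined flow 4503 L/s.
Travel time t = 38.9·1000 / 0.73 = 53290 s = 14.80 h.
Half-life 17.0 h → k = ln 2 / 17.0 = 0.04077 h⁻¹ = 0.9786 d⁻¹.
After decay, C = 83.28 × e^(−kt) = 83.28 × 0.5469 = 45.54 mg/L.
Second outfall: C = (4503·45.54 + 592.0·407.0)/5095 = 87.54 mg/L.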